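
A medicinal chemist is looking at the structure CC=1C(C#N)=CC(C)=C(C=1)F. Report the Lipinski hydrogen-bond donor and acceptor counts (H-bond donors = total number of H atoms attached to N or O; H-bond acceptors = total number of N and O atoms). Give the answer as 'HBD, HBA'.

Donors: find every N or O and count the H atoms it carries.
  atom 5 (N): bond orders sum to 3 → 0 H
Lipinski HBD = 0.
Acceptors: N atoms = 1, O atoms = 0 → HBA = 1.

0, 1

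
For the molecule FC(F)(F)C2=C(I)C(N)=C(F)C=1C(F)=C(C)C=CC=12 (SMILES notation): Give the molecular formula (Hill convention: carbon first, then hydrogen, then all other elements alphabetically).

Walk through each heavy atom and fill implicit hydrogens from standard valence (C 4, N 3, O 2, S 2, halogen 1):
  atom 1: F (halogen, monovalent) → 0 H
  atom 2: C, bond orders sum to 4 (valence 4) → 0 H
  atom 3: F (halogen, monovalent) → 0 H
  atom 4: F (halogen, monovalent) → 0 H
  atom 5: C, bond orders sum to 4 (valence 4) → 0 H
  atom 6: C, bond orders sum to 4 (valence 4) → 0 H
  atom 7: I (halogen, monovalent) → 0 H
  atom 8: C, bond orders sum to 4 (valence 4) → 0 H
  atom 9: N, bond orders sum to 1 (valence 3) → 2 H
  atom 10: C, bond orders sum to 4 (valence 4) → 0 H
  atom 11: F (halogen, monovalent) → 0 H
  atom 12: C, bond orders sum to 4 (valence 4) → 0 H
  atom 13: C, bond orders sum to 4 (valence 4) → 0 H
  atom 14: F (halogen, monovalent) → 0 H
  atom 15: C, bond orders sum to 4 (valence 4) → 0 H
  atom 16: C, bond orders sum to 1 (valence 4) → 3 H
  atom 17: C, bond orders sum to 3 (valence 4) → 1 H
  atom 18: C, bond orders sum to 3 (valence 4) → 1 H
  atom 19: C, bond orders sum to 4 (valence 4) → 0 H
Totals → C:12, H:7, F:5, I:1, N:1.

C12H7F5IN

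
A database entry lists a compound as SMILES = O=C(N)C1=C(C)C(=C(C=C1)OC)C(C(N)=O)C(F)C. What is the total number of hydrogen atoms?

17

Walk through each heavy atom and fill implicit hydrogens from standard valence (C 4, N 3, O 2, S 2, halogen 1):
  atom 1: O, bond orders sum to 2 (valence 2) → 0 H
  atom 2: C, bond orders sum to 4 (valence 4) → 0 H
  atom 3: N, bond orders sum to 1 (valence 3) → 2 H
  atom 4: C, bond orders sum to 4 (valence 4) → 0 H
  atom 5: C, bond orders sum to 4 (valence 4) → 0 H
  atom 6: C, bond orders sum to 1 (valence 4) → 3 H
  atom 7: C, bond orders sum to 4 (valence 4) → 0 H
  atom 8: C, bond orders sum to 4 (valence 4) → 0 H
  atom 9: C, bond orders sum to 3 (valence 4) → 1 H
  atom 10: C, bond orders sum to 3 (valence 4) → 1 H
  atom 11: O, bond orders sum to 2 (valence 2) → 0 H
  atom 12: C, bond orders sum to 1 (valence 4) → 3 H
  atom 13: C, bond orders sum to 3 (valence 4) → 1 H
  atom 14: C, bond orders sum to 4 (valence 4) → 0 H
  atom 15: N, bond orders sum to 1 (valence 3) → 2 H
  atom 16: O, bond orders sum to 2 (valence 2) → 0 H
  atom 17: C, bond orders sum to 3 (valence 4) → 1 H
  atom 18: F (halogen, monovalent) → 0 H
  atom 19: C, bond orders sum to 1 (valence 4) → 3 H
Total hydrogens: 17.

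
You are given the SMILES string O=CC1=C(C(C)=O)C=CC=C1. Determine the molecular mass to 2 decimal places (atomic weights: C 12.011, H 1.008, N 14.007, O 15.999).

First, the molecular formula is C9H8O2 (counting implicit H from valence).
  C: 9 × 12.011 = 108.099
  H: 8 × 1.008 = 8.064
  O: 2 × 15.999 = 31.998
Sum: 9×12.011 + 8×1.008 + 2×15.999 = 148.161 → 148.16 g/mol.

148.16 g/mol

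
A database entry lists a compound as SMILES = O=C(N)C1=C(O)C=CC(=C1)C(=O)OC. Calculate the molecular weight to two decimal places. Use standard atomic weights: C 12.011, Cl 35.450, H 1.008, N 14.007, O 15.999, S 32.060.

195.17 g/mol

First, the molecular formula is C9H9NO4 (counting implicit H from valence).
  C: 9 × 12.011 = 108.099
  H: 9 × 1.008 = 9.072
  N: 1 × 14.007 = 14.007
  O: 4 × 15.999 = 63.996
Sum: 9×12.011 + 9×1.008 + 1×14.007 + 4×15.999 = 195.174 → 195.17 g/mol.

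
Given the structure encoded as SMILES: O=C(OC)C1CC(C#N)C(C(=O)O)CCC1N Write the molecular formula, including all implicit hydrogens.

Walk through each heavy atom and fill implicit hydrogens from standard valence (C 4, N 3, O 2, S 2, halogen 1):
  atom 1: O, bond orders sum to 2 (valence 2) → 0 H
  atom 2: C, bond orders sum to 4 (valence 4) → 0 H
  atom 3: O, bond orders sum to 2 (valence 2) → 0 H
  atom 4: C, bond orders sum to 1 (valence 4) → 3 H
  atom 5: C, bond orders sum to 3 (valence 4) → 1 H
  atom 6: C, bond orders sum to 2 (valence 4) → 2 H
  atom 7: C, bond orders sum to 3 (valence 4) → 1 H
  atom 8: C, bond orders sum to 4 (valence 4) → 0 H
  atom 9: N, bond orders sum to 3 (valence 3) → 0 H
  atom 10: C, bond orders sum to 3 (valence 4) → 1 H
  atom 11: C, bond orders sum to 4 (valence 4) → 0 H
  atom 12: O, bond orders sum to 2 (valence 2) → 0 H
  atom 13: O, bond orders sum to 1 (valence 2) → 1 H
  atom 14: C, bond orders sum to 2 (valence 4) → 2 H
  atom 15: C, bond orders sum to 2 (valence 4) → 2 H
  atom 16: C, bond orders sum to 3 (valence 4) → 1 H
  atom 17: N, bond orders sum to 1 (valence 3) → 2 H
Totals → C:11, H:16, N:2, O:4.

C11H16N2O4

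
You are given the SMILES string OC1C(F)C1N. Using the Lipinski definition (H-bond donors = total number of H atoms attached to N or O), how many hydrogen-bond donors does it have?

Donors: find every N or O and count the H atoms it carries.
  atom 1 (O): bond orders sum to 1 → 1 H
  atom 6 (N): bond orders sum to 1 → 2 H
Lipinski HBD = 3.

3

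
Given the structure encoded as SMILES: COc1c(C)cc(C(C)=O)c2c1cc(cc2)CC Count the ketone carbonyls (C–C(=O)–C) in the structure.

1

The ketone motif appears at heavy-atom position 8 in the SMILES.
Other groups present: 1 ether.
Ketone count: 1.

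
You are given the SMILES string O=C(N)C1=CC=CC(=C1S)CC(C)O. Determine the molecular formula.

Walk through each heavy atom and fill implicit hydrogens from standard valence (C 4, N 3, O 2, S 2, halogen 1):
  atom 1: O, bond orders sum to 2 (valence 2) → 0 H
  atom 2: C, bond orders sum to 4 (valence 4) → 0 H
  atom 3: N, bond orders sum to 1 (valence 3) → 2 H
  atom 4: C, bond orders sum to 4 (valence 4) → 0 H
  atom 5: C, bond orders sum to 3 (valence 4) → 1 H
  atom 6: C, bond orders sum to 3 (valence 4) → 1 H
  atom 7: C, bond orders sum to 3 (valence 4) → 1 H
  atom 8: C, bond orders sum to 4 (valence 4) → 0 H
  atom 9: C, bond orders sum to 4 (valence 4) → 0 H
  atom 10: S, bond orders sum to 1 (valence 2) → 1 H
  atom 11: C, bond orders sum to 2 (valence 4) → 2 H
  atom 12: C, bond orders sum to 3 (valence 4) → 1 H
  atom 13: C, bond orders sum to 1 (valence 4) → 3 H
  atom 14: O, bond orders sum to 1 (valence 2) → 1 H
Totals → C:10, H:13, N:1, O:2, S:1.
In Hill order: C10H13NO2S.

C10H13NO2S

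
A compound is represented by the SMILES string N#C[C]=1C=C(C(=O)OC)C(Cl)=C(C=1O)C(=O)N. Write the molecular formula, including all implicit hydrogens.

C10H7ClN2O4

Walk through each heavy atom and fill implicit hydrogens from standard valence (C 4, N 3, O 2, S 2, halogen 1):
  atom 1: N, bond orders sum to 3 (valence 3) → 0 H
  atom 2: C, bond orders sum to 4 (valence 4) → 0 H
  atom 3: C with explicit H count 0
  atom 4: C, bond orders sum to 3 (valence 4) → 1 H
  atom 5: C, bond orders sum to 4 (valence 4) → 0 H
  atom 6: C, bond orders sum to 4 (valence 4) → 0 H
  atom 7: O, bond orders sum to 2 (valence 2) → 0 H
  atom 8: O, bond orders sum to 2 (valence 2) → 0 H
  atom 9: C, bond orders sum to 1 (valence 4) → 3 H
  atom 10: C, bond orders sum to 4 (valence 4) → 0 H
  atom 11: Cl (halogen, monovalent) → 0 H
  atom 12: C, bond orders sum to 4 (valence 4) → 0 H
  atom 13: C, bond orders sum to 4 (valence 4) → 0 H
  atom 14: O, bond orders sum to 1 (valence 2) → 1 H
  atom 15: C, bond orders sum to 4 (valence 4) → 0 H
  atom 16: O, bond orders sum to 2 (valence 2) → 0 H
  atom 17: N, bond orders sum to 1 (valence 3) → 2 H
Totals → C:10, H:7, Cl:1, N:2, O:4.
In Hill order: C10H7ClN2O4.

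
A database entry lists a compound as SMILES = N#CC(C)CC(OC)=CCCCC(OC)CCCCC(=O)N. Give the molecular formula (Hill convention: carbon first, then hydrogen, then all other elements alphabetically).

Walk through each heavy atom and fill implicit hydrogens from standard valence (C 4, N 3, O 2, S 2, halogen 1):
  atom 1: N, bond orders sum to 3 (valence 3) → 0 H
  atom 2: C, bond orders sum to 4 (valence 4) → 0 H
  atom 3: C, bond orders sum to 3 (valence 4) → 1 H
  atom 4: C, bond orders sum to 1 (valence 4) → 3 H
  atom 5: C, bond orders sum to 2 (valence 4) → 2 H
  atom 6: C, bond orders sum to 4 (valence 4) → 0 H
  atom 7: O, bond orders sum to 2 (valence 2) → 0 H
  atom 8: C, bond orders sum to 1 (valence 4) → 3 H
  atom 9: C, bond orders sum to 3 (valence 4) → 1 H
  atom 10: C, bond orders sum to 2 (valence 4) → 2 H
  atom 11: C, bond orders sum to 2 (valence 4) → 2 H
  atom 12: C, bond orders sum to 2 (valence 4) → 2 H
  atom 13: C, bond orders sum to 3 (valence 4) → 1 H
  atom 14: O, bond orders sum to 2 (valence 2) → 0 H
  atom 15: C, bond orders sum to 1 (valence 4) → 3 H
  atom 16: C, bond orders sum to 2 (valence 4) → 2 H
  atom 17: C, bond orders sum to 2 (valence 4) → 2 H
  atom 18: C, bond orders sum to 2 (valence 4) → 2 H
  atom 19: C, bond orders sum to 2 (valence 4) → 2 H
  atom 20: C, bond orders sum to 4 (valence 4) → 0 H
  atom 21: O, bond orders sum to 2 (valence 2) → 0 H
  atom 22: N, bond orders sum to 1 (valence 3) → 2 H
Totals → C:17, H:30, N:2, O:3.
In Hill order: C17H30N2O3.

C17H30N2O3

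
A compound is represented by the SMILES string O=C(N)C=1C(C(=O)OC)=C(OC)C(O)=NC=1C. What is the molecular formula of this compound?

C10H12N2O5

Walk through each heavy atom and fill implicit hydrogens from standard valence (C 4, N 3, O 2, S 2, halogen 1):
  atom 1: O, bond orders sum to 2 (valence 2) → 0 H
  atom 2: C, bond orders sum to 4 (valence 4) → 0 H
  atom 3: N, bond orders sum to 1 (valence 3) → 2 H
  atom 4: C, bond orders sum to 4 (valence 4) → 0 H
  atom 5: C, bond orders sum to 4 (valence 4) → 0 H
  atom 6: C, bond orders sum to 4 (valence 4) → 0 H
  atom 7: O, bond orders sum to 2 (valence 2) → 0 H
  atom 8: O, bond orders sum to 2 (valence 2) → 0 H
  atom 9: C, bond orders sum to 1 (valence 4) → 3 H
  atom 10: C, bond orders sum to 4 (valence 4) → 0 H
  atom 11: O, bond orders sum to 2 (valence 2) → 0 H
  atom 12: C, bond orders sum to 1 (valence 4) → 3 H
  atom 13: C, bond orders sum to 4 (valence 4) → 0 H
  atom 14: O, bond orders sum to 1 (valence 2) → 1 H
  atom 15: N, bond orders sum to 3 (valence 3) → 0 H
  atom 16: C, bond orders sum to 4 (valence 4) → 0 H
  atom 17: C, bond orders sum to 1 (valence 4) → 3 H
Totals → C:10, H:12, N:2, O:5.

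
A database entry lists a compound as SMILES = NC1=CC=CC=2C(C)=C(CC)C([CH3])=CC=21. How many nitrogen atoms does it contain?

1

Scan the SMILES for N atoms (remember two-letter symbols like Cl and Br are single atoms).
Nitrogen count: 1.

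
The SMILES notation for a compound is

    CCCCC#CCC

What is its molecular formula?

C8H14

Walk through each heavy atom and fill implicit hydrogens from standard valence (C 4, N 3, O 2, S 2, halogen 1):
  atom 1: C, bond orders sum to 1 (valence 4) → 3 H
  atom 2: C, bond orders sum to 2 (valence 4) → 2 H
  atom 3: C, bond orders sum to 2 (valence 4) → 2 H
  atom 4: C, bond orders sum to 2 (valence 4) → 2 H
  atom 5: C, bond orders sum to 4 (valence 4) → 0 H
  atom 6: C, bond orders sum to 4 (valence 4) → 0 H
  atom 7: C, bond orders sum to 2 (valence 4) → 2 H
  atom 8: C, bond orders sum to 1 (valence 4) → 3 H
Totals → C:8, H:14.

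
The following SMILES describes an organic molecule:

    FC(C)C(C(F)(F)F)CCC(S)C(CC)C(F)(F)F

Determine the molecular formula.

C11H17F7S

Walk through each heavy atom and fill implicit hydrogens from standard valence (C 4, N 3, O 2, S 2, halogen 1):
  atom 1: F (halogen, monovalent) → 0 H
  atom 2: C, bond orders sum to 3 (valence 4) → 1 H
  atom 3: C, bond orders sum to 1 (valence 4) → 3 H
  atom 4: C, bond orders sum to 3 (valence 4) → 1 H
  atom 5: C, bond orders sum to 4 (valence 4) → 0 H
  atom 6: F (halogen, monovalent) → 0 H
  atom 7: F (halogen, monovalent) → 0 H
  atom 8: F (halogen, monovalent) → 0 H
  atom 9: C, bond orders sum to 2 (valence 4) → 2 H
  atom 10: C, bond orders sum to 2 (valence 4) → 2 H
  atom 11: C, bond orders sum to 3 (valence 4) → 1 H
  atom 12: S, bond orders sum to 1 (valence 2) → 1 H
  atom 13: C, bond orders sum to 3 (valence 4) → 1 H
  atom 14: C, bond orders sum to 2 (valence 4) → 2 H
  atom 15: C, bond orders sum to 1 (valence 4) → 3 H
  atom 16: C, bond orders sum to 4 (valence 4) → 0 H
  atom 17: F (halogen, monovalent) → 0 H
  atom 18: F (halogen, monovalent) → 0 H
  atom 19: F (halogen, monovalent) → 0 H
Totals → C:11, H:17, F:7, S:1.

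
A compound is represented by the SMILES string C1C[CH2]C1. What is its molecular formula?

C4H8

Walk through each heavy atom and fill implicit hydrogens from standard valence (C 4, N 3, O 2, S 2, halogen 1):
  atom 1: C, bond orders sum to 2 (valence 4) → 2 H
  atom 2: C, bond orders sum to 2 (valence 4) → 2 H
  atom 3: C with explicit H count 2
  atom 4: C, bond orders sum to 2 (valence 4) → 2 H
Totals → C:4, H:8.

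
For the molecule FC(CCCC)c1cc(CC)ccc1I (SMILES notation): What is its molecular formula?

Walk through each heavy atom and fill implicit hydrogens from standard valence (C 4, N 3, O 2, S 2, halogen 1); for lowercase aromatic atoms, an aromatic c carries 1 H when it has two neighbours and 0 H with three, and aromatic n carries 0 H:
  atom 1: F (halogen, monovalent) → 0 H
  atom 2: C, bond orders sum to 3 (valence 4) → 1 H
  atom 3: C, bond orders sum to 2 (valence 4) → 2 H
  atom 4: C, bond orders sum to 2 (valence 4) → 2 H
  atom 5: C, bond orders sum to 2 (valence 4) → 2 H
  atom 6: C, bond orders sum to 1 (valence 4) → 3 H
  atom 7: aromatic c, 3 neighbours → 0 H
  atom 8: aromatic c, 2 neighbours → 1 H
  atom 9: aromatic c, 3 neighbours → 0 H
  atom 10: C, bond orders sum to 2 (valence 4) → 2 H
  atom 11: C, bond orders sum to 1 (valence 4) → 3 H
  atom 12: aromatic c, 2 neighbours → 1 H
  atom 13: aromatic c, 2 neighbours → 1 H
  atom 14: aromatic c, 3 neighbours → 0 H
  atom 15: I (halogen, monovalent) → 0 H
Totals → C:13, H:18, F:1, I:1.

C13H18FI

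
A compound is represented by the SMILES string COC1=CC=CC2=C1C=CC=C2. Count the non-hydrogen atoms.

Every atom symbol written in the SMILES (organic subset) is one heavy atom; implicit H are not written.
Heavy atoms by element → C:11, O:1.
Total: 12.

12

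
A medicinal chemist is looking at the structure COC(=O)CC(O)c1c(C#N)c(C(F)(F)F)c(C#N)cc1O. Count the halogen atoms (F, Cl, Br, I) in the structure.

3

Halogen atoms appear at heavy-atom positions 14, 15, 16 (3×F).
Other groups present: 1 ester, 2 hydroxyl, 2 nitrile.
Halogen count: 3.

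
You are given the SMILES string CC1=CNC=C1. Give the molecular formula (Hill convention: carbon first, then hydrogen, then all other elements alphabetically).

C5H7N

Walk through each heavy atom and fill implicit hydrogens from standard valence (C 4, N 3, O 2, S 2, halogen 1):
  atom 1: C, bond orders sum to 1 (valence 4) → 3 H
  atom 2: C, bond orders sum to 4 (valence 4) → 0 H
  atom 3: C, bond orders sum to 3 (valence 4) → 1 H
  atom 4: N, bond orders sum to 2 (valence 3) → 1 H
  atom 5: C, bond orders sum to 3 (valence 4) → 1 H
  atom 6: C, bond orders sum to 3 (valence 4) → 1 H
Totals → C:5, H:7, N:1.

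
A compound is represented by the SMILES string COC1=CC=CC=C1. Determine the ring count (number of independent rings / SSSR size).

1

In SMILES, each pair of matching ring-closure digits denotes one ring-closing bond; the number of such bonds equals the number of independent rings.
Ring-closure bonds here: 1.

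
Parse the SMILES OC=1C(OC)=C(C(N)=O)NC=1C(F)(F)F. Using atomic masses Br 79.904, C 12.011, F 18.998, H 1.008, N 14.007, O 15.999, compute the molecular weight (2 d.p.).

First, the molecular formula is C7H7F3N2O3 (counting implicit H from valence).
  C: 7 × 12.011 = 84.077
  F: 3 × 18.998 = 56.994
  H: 7 × 1.008 = 7.056
  N: 2 × 14.007 = 28.014
  O: 3 × 15.999 = 47.997
Sum: 7×12.011 + 3×18.998 + 7×1.008 + 2×14.007 + 3×15.999 = 224.138 → 224.14 g/mol.

224.14 g/mol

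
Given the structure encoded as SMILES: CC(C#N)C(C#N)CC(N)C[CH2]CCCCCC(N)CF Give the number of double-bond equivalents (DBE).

4

Molecular formula: C16H29FN4.
DoU = (2C + 2 + N − H − X) / 2, where X is the halogen count and O/S are ignored.
    = (2·16 + 2 + 4 − 29 − 1) / 2 = 8 / 2 = 4.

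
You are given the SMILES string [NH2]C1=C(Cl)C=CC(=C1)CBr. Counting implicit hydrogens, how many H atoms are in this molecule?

7

Walk through each heavy atom and fill implicit hydrogens from standard valence (C 4, N 3, O 2, S 2, halogen 1):
  atom 1: N with explicit H count 2
  atom 2: C, bond orders sum to 4 (valence 4) → 0 H
  atom 3: C, bond orders sum to 4 (valence 4) → 0 H
  atom 4: Cl (halogen, monovalent) → 0 H
  atom 5: C, bond orders sum to 3 (valence 4) → 1 H
  atom 6: C, bond orders sum to 3 (valence 4) → 1 H
  atom 7: C, bond orders sum to 4 (valence 4) → 0 H
  atom 8: C, bond orders sum to 3 (valence 4) → 1 H
  atom 9: C, bond orders sum to 2 (valence 4) → 2 H
  atom 10: Br (halogen, monovalent) → 0 H
Total hydrogens: 7.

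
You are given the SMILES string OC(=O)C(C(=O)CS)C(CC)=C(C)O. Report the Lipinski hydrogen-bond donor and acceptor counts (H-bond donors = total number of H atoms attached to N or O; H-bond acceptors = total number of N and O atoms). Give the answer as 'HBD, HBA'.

2, 4

Donors: find every N or O and count the H atoms it carries.
  atom 1 (O): bond orders sum to 1 → 1 H
  atom 3 (O): bond orders sum to 2 → 0 H
  atom 6 (O): bond orders sum to 2 → 0 H
  atom 14 (O): bond orders sum to 1 → 1 H
Lipinski HBD = 2.
Acceptors: N atoms = 0, O atoms = 4 → HBA = 4.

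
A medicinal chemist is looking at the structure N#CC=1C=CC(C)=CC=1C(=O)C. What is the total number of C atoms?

10

Count every carbon token in the SMILES (each C, including those in ring-closure positions and inside branches).
Carbon count: 10.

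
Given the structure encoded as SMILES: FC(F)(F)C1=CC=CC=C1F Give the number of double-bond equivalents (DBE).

4

Degree of unsaturation = (number of rings) + (number of π bonds).
Ring closures in the SMILES: 1.
π bonds: 3 double bonds (each 1 DoU) → 3 DoU from unsaturation.
Total DoU = 1 + 3 = 4.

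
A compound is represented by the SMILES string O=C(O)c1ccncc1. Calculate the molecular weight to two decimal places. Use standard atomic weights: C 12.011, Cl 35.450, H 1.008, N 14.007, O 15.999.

First, the molecular formula is C6H5NO2 (counting implicit H from valence).
  C: 6 × 12.011 = 72.066
  H: 5 × 1.008 = 5.040
  N: 1 × 14.007 = 14.007
  O: 2 × 15.999 = 31.998
Sum: 6×12.011 + 5×1.008 + 1×14.007 + 2×15.999 = 123.111 → 123.11 g/mol.

123.11 g/mol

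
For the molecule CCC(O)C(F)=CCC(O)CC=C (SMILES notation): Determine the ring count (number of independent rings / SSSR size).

0

In SMILES, each pair of matching ring-closure digits denotes one ring-closing bond; the number of such bonds equals the number of independent rings.
Ring-closure bonds here: 0.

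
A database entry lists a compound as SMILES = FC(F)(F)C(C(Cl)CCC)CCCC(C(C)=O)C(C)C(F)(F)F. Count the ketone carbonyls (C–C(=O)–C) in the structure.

1

The ketone motif appears at heavy-atom position 15 in the SMILES.
Ketone count: 1.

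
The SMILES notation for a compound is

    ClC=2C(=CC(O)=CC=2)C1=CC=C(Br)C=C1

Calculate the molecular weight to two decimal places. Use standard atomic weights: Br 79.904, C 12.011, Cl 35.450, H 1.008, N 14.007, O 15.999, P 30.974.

First, the molecular formula is C12H8BrClO (counting implicit H from valence).
  Br: 1 × 79.904 = 79.904
  C: 12 × 12.011 = 144.132
  Cl: 1 × 35.450 = 35.450
  H: 8 × 1.008 = 8.064
  O: 1 × 15.999 = 15.999
Sum: 1×79.904 + 12×12.011 + 1×35.450 + 8×1.008 + 1×15.999 = 283.549 → 283.55 g/mol.

283.55 g/mol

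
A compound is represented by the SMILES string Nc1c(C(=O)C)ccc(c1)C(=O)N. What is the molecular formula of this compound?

C9H10N2O2

Walk through each heavy atom and fill implicit hydrogens from standard valence (C 4, N 3, O 2, S 2, halogen 1); for lowercase aromatic atoms, an aromatic c carries 1 H when it has two neighbours and 0 H with three, and aromatic n carries 0 H:
  atom 1: N, bond orders sum to 1 (valence 3) → 2 H
  atom 2: aromatic c, 3 neighbours → 0 H
  atom 3: aromatic c, 3 neighbours → 0 H
  atom 4: C, bond orders sum to 4 (valence 4) → 0 H
  atom 5: O, bond orders sum to 2 (valence 2) → 0 H
  atom 6: C, bond orders sum to 1 (valence 4) → 3 H
  atom 7: aromatic c, 2 neighbours → 1 H
  atom 8: aromatic c, 2 neighbours → 1 H
  atom 9: aromatic c, 3 neighbours → 0 H
  atom 10: aromatic c, 2 neighbours → 1 H
  atom 11: C, bond orders sum to 4 (valence 4) → 0 H
  atom 12: O, bond orders sum to 2 (valence 2) → 0 H
  atom 13: N, bond orders sum to 1 (valence 3) → 2 H
Totals → C:9, H:10, N:2, O:2.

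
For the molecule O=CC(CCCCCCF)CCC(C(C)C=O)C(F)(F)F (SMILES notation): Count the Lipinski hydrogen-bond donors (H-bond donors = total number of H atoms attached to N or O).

Donors: find every N or O and count the H atoms it carries.
  atom 1 (O): bond orders sum to 2 → 0 H
  atom 17 (O): bond orders sum to 2 → 0 H
Lipinski HBD = 0.

0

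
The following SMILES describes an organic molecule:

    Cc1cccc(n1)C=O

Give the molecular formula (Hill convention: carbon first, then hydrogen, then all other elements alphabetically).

Walk through each heavy atom and fill implicit hydrogens from standard valence (C 4, N 3, O 2, S 2, halogen 1); for lowercase aromatic atoms, an aromatic c carries 1 H when it has two neighbours and 0 H with three, and aromatic n carries 0 H:
  atom 1: C, bond orders sum to 1 (valence 4) → 3 H
  atom 2: aromatic c, 3 neighbours → 0 H
  atom 3: aromatic c, 2 neighbours → 1 H
  atom 4: aromatic c, 2 neighbours → 1 H
  atom 5: aromatic c, 2 neighbours → 1 H
  atom 6: aromatic c, 3 neighbours → 0 H
  atom 7: aromatic n, 2 neighbours → 0 H
  atom 8: C, bond orders sum to 3 (valence 4) → 1 H
  atom 9: O, bond orders sum to 2 (valence 2) → 0 H
Totals → C:7, H:7, N:1, O:1.
In Hill order: C7H7NO.

C7H7NO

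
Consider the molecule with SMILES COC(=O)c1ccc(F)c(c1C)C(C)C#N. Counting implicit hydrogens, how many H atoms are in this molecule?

12

Walk through each heavy atom and fill implicit hydrogens from standard valence (C 4, N 3, O 2, S 2, halogen 1); for lowercase aromatic atoms, an aromatic c carries 1 H when it has two neighbours and 0 H with three, and aromatic n carries 0 H:
  atom 1: C, bond orders sum to 1 (valence 4) → 3 H
  atom 2: O, bond orders sum to 2 (valence 2) → 0 H
  atom 3: C, bond orders sum to 4 (valence 4) → 0 H
  atom 4: O, bond orders sum to 2 (valence 2) → 0 H
  atom 5: aromatic c, 3 neighbours → 0 H
  atom 6: aromatic c, 2 neighbours → 1 H
  atom 7: aromatic c, 2 neighbours → 1 H
  atom 8: aromatic c, 3 neighbours → 0 H
  atom 9: F (halogen, monovalent) → 0 H
  atom 10: aromatic c, 3 neighbours → 0 H
  atom 11: aromatic c, 3 neighbours → 0 H
  atom 12: C, bond orders sum to 1 (valence 4) → 3 H
  atom 13: C, bond orders sum to 3 (valence 4) → 1 H
  atom 14: C, bond orders sum to 1 (valence 4) → 3 H
  atom 15: C, bond orders sum to 4 (valence 4) → 0 H
  atom 16: N, bond orders sum to 3 (valence 3) → 0 H
Total hydrogens: 12.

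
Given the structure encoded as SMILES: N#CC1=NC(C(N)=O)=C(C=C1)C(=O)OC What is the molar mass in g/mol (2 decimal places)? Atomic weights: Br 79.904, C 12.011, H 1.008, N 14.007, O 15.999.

205.17 g/mol

First, the molecular formula is C9H7N3O3 (counting implicit H from valence).
  C: 9 × 12.011 = 108.099
  H: 7 × 1.008 = 7.056
  N: 3 × 14.007 = 42.021
  O: 3 × 15.999 = 47.997
Sum: 9×12.011 + 7×1.008 + 3×14.007 + 3×15.999 = 205.173 → 205.17 g/mol.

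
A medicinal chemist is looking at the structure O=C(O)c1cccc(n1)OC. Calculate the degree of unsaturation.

5

Molecular formula: C7H7NO3.
DoU = (2C + 2 + N − H − X) / 2, where X is the halogen count and O/S are ignored.
    = (2·7 + 2 + 1 − 7 − 0) / 2 = 10 / 2 = 5.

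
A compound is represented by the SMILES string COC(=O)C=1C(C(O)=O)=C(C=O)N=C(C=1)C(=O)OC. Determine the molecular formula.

Walk through each heavy atom and fill implicit hydrogens from standard valence (C 4, N 3, O 2, S 2, halogen 1):
  atom 1: C, bond orders sum to 1 (valence 4) → 3 H
  atom 2: O, bond orders sum to 2 (valence 2) → 0 H
  atom 3: C, bond orders sum to 4 (valence 4) → 0 H
  atom 4: O, bond orders sum to 2 (valence 2) → 0 H
  atom 5: C, bond orders sum to 4 (valence 4) → 0 H
  atom 6: C, bond orders sum to 4 (valence 4) → 0 H
  atom 7: C, bond orders sum to 4 (valence 4) → 0 H
  atom 8: O, bond orders sum to 1 (valence 2) → 1 H
  atom 9: O, bond orders sum to 2 (valence 2) → 0 H
  atom 10: C, bond orders sum to 4 (valence 4) → 0 H
  atom 11: C, bond orders sum to 3 (valence 4) → 1 H
  atom 12: O, bond orders sum to 2 (valence 2) → 0 H
  atom 13: N, bond orders sum to 3 (valence 3) → 0 H
  atom 14: C, bond orders sum to 4 (valence 4) → 0 H
  atom 15: C, bond orders sum to 3 (valence 4) → 1 H
  atom 16: C, bond orders sum to 4 (valence 4) → 0 H
  atom 17: O, bond orders sum to 2 (valence 2) → 0 H
  atom 18: O, bond orders sum to 2 (valence 2) → 0 H
  atom 19: C, bond orders sum to 1 (valence 4) → 3 H
Totals → C:11, H:9, N:1, O:7.
In Hill order: C11H9NO7.

C11H9NO7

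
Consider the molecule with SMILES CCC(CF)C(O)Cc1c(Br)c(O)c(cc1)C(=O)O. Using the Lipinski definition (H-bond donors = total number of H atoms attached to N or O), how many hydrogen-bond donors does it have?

Donors: find every N or O and count the H atoms it carries.
  atom 7 (O): bond orders sum to 1 → 1 H
  atom 13 (O): bond orders sum to 1 → 1 H
  atom 18 (O): bond orders sum to 2 → 0 H
  atom 19 (O): bond orders sum to 1 → 1 H
Lipinski HBD = 3.

3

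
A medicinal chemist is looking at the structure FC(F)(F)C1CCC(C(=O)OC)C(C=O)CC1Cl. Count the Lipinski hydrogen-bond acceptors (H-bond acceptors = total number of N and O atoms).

3

N atoms: 0; O atoms: 3.
Lipinski HBA = 0 + 3 = 3.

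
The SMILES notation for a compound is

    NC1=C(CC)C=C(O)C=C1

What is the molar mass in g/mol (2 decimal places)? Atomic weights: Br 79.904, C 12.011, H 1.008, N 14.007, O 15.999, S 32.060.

137.18 g/mol

First, the molecular formula is C8H11NO (counting implicit H from valence).
  C: 8 × 12.011 = 96.088
  H: 11 × 1.008 = 11.088
  N: 1 × 14.007 = 14.007
  O: 1 × 15.999 = 15.999
Sum: 8×12.011 + 11×1.008 + 1×14.007 + 1×15.999 = 137.182 → 137.18 g/mol.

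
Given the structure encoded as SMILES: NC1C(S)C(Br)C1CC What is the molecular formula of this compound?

C6H12BrNS

Walk through each heavy atom and fill implicit hydrogens from standard valence (C 4, N 3, O 2, S 2, halogen 1):
  atom 1: N, bond orders sum to 1 (valence 3) → 2 H
  atom 2: C, bond orders sum to 3 (valence 4) → 1 H
  atom 3: C, bond orders sum to 3 (valence 4) → 1 H
  atom 4: S, bond orders sum to 1 (valence 2) → 1 H
  atom 5: C, bond orders sum to 3 (valence 4) → 1 H
  atom 6: Br (halogen, monovalent) → 0 H
  atom 7: C, bond orders sum to 3 (valence 4) → 1 H
  atom 8: C, bond orders sum to 2 (valence 4) → 2 H
  atom 9: C, bond orders sum to 1 (valence 4) → 3 H
Totals → C:6, H:12, Br:1, N:1, S:1.
In Hill order: C6H12BrNS.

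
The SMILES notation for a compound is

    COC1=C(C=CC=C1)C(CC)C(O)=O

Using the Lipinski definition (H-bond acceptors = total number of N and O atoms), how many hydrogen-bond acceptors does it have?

N atoms: 0; O atoms: 3.
Lipinski HBA = 0 + 3 = 3.

3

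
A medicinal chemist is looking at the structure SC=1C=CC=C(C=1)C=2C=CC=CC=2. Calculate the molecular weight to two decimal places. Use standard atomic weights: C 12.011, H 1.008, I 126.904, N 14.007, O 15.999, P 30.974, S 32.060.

First, the molecular formula is C12H10S (counting implicit H from valence).
  C: 12 × 12.011 = 144.132
  H: 10 × 1.008 = 10.080
  S: 1 × 32.060 = 32.060
Sum: 12×12.011 + 10×1.008 + 1×32.060 = 186.272 → 186.27 g/mol.

186.27 g/mol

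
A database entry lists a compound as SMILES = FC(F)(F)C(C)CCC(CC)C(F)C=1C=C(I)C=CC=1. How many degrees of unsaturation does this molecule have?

4

Molecular formula: C15H19F4I.
DoU = (2C + 2 + N − H − X) / 2, where X is the halogen count and O/S are ignored.
    = (2·15 + 2 + 0 − 19 − 5) / 2 = 8 / 2 = 4.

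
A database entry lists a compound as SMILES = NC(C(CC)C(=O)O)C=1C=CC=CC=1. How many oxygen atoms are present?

Scan the SMILES for O atoms (remember two-letter symbols like Cl and Br are single atoms).
Oxygen count: 2.

2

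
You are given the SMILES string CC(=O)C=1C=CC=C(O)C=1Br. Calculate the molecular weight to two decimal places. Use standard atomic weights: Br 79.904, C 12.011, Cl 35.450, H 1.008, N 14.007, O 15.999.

215.05 g/mol

First, the molecular formula is C8H7BrO2 (counting implicit H from valence).
  Br: 1 × 79.904 = 79.904
  C: 8 × 12.011 = 96.088
  H: 7 × 1.008 = 7.056
  O: 2 × 15.999 = 31.998
Sum: 1×79.904 + 8×12.011 + 7×1.008 + 2×15.999 = 215.046 → 215.05 g/mol.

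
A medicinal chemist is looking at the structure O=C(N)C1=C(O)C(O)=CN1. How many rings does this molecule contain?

1

In SMILES, each pair of matching ring-closure digits denotes one ring-closing bond; the number of such bonds equals the number of independent rings.
Ring-closure bonds here: 1.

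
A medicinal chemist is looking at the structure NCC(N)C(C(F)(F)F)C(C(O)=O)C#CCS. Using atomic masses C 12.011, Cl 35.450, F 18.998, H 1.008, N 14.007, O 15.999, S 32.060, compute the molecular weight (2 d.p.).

270.27 g/mol

First, the molecular formula is C9H13F3N2O2S (counting implicit H from valence).
  C: 9 × 12.011 = 108.099
  F: 3 × 18.998 = 56.994
  H: 13 × 1.008 = 13.104
  N: 2 × 14.007 = 28.014
  O: 2 × 15.999 = 31.998
  S: 1 × 32.060 = 32.060
Sum: 9×12.011 + 3×18.998 + 13×1.008 + 2×14.007 + 2×15.999 + 1×32.060 = 270.269 → 270.27 g/mol.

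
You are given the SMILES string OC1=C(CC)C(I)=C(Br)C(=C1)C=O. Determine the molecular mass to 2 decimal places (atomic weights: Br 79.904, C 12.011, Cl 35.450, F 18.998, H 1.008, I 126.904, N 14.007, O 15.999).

354.97 g/mol

First, the molecular formula is C9H8BrIO2 (counting implicit H from valence).
  Br: 1 × 79.904 = 79.904
  C: 9 × 12.011 = 108.099
  H: 8 × 1.008 = 8.064
  I: 1 × 126.904 = 126.904
  O: 2 × 15.999 = 31.998
Sum: 1×79.904 + 9×12.011 + 8×1.008 + 1×126.904 + 2×15.999 = 354.969 → 354.97 g/mol.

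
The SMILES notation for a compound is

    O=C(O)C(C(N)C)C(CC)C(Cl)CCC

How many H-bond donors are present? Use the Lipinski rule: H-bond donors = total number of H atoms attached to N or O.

3

Donors: find every N or O and count the H atoms it carries.
  atom 1 (O): bond orders sum to 2 → 0 H
  atom 3 (O): bond orders sum to 1 → 1 H
  atom 6 (N): bond orders sum to 1 → 2 H
Lipinski HBD = 3.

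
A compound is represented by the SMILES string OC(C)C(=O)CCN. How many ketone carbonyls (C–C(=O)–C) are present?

1

The ketone motif appears at heavy-atom position 4 in the SMILES.
Other groups present: 1 hydroxyl, 1 primary amine.
Ketone count: 1.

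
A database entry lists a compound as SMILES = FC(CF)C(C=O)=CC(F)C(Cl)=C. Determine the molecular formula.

C8H8ClF3O

Walk through each heavy atom and fill implicit hydrogens from standard valence (C 4, N 3, O 2, S 2, halogen 1):
  atom 1: F (halogen, monovalent) → 0 H
  atom 2: C, bond orders sum to 3 (valence 4) → 1 H
  atom 3: C, bond orders sum to 2 (valence 4) → 2 H
  atom 4: F (halogen, monovalent) → 0 H
  atom 5: C, bond orders sum to 4 (valence 4) → 0 H
  atom 6: C, bond orders sum to 3 (valence 4) → 1 H
  atom 7: O, bond orders sum to 2 (valence 2) → 0 H
  atom 8: C, bond orders sum to 3 (valence 4) → 1 H
  atom 9: C, bond orders sum to 3 (valence 4) → 1 H
  atom 10: F (halogen, monovalent) → 0 H
  atom 11: C, bond orders sum to 4 (valence 4) → 0 H
  atom 12: Cl (halogen, monovalent) → 0 H
  atom 13: C, bond orders sum to 2 (valence 4) → 2 H
Totals → C:8, H:8, Cl:1, F:3, O:1.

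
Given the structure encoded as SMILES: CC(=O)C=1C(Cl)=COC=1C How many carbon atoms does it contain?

7

Count every carbon token in the SMILES (each C, including those in ring-closure positions and inside branches).
Carbon count: 7.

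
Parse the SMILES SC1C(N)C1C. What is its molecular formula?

C4H9NS

Walk through each heavy atom and fill implicit hydrogens from standard valence (C 4, N 3, O 2, S 2, halogen 1):
  atom 1: S, bond orders sum to 1 (valence 2) → 1 H
  atom 2: C, bond orders sum to 3 (valence 4) → 1 H
  atom 3: C, bond orders sum to 3 (valence 4) → 1 H
  atom 4: N, bond orders sum to 1 (valence 3) → 2 H
  atom 5: C, bond orders sum to 3 (valence 4) → 1 H
  atom 6: C, bond orders sum to 1 (valence 4) → 3 H
Totals → C:4, H:9, N:1, S:1.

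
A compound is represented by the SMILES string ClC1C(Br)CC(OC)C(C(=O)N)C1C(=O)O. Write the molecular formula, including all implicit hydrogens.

C9H13BrClNO4

Walk through each heavy atom and fill implicit hydrogens from standard valence (C 4, N 3, O 2, S 2, halogen 1):
  atom 1: Cl (halogen, monovalent) → 0 H
  atom 2: C, bond orders sum to 3 (valence 4) → 1 H
  atom 3: C, bond orders sum to 3 (valence 4) → 1 H
  atom 4: Br (halogen, monovalent) → 0 H
  atom 5: C, bond orders sum to 2 (valence 4) → 2 H
  atom 6: C, bond orders sum to 3 (valence 4) → 1 H
  atom 7: O, bond orders sum to 2 (valence 2) → 0 H
  atom 8: C, bond orders sum to 1 (valence 4) → 3 H
  atom 9: C, bond orders sum to 3 (valence 4) → 1 H
  atom 10: C, bond orders sum to 4 (valence 4) → 0 H
  atom 11: O, bond orders sum to 2 (valence 2) → 0 H
  atom 12: N, bond orders sum to 1 (valence 3) → 2 H
  atom 13: C, bond orders sum to 3 (valence 4) → 1 H
  atom 14: C, bond orders sum to 4 (valence 4) → 0 H
  atom 15: O, bond orders sum to 2 (valence 2) → 0 H
  atom 16: O, bond orders sum to 1 (valence 2) → 1 H
Totals → C:9, H:13, Br:1, Cl:1, N:1, O:4.
In Hill order: C9H13BrClNO4.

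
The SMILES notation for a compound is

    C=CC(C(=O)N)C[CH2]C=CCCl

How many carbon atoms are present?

9

Count every carbon token in the SMILES (each C, including those in ring-closure positions and inside branches).
Carbon count: 9.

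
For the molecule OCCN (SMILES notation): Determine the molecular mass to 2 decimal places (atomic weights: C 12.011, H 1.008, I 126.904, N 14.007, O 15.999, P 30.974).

61.08 g/mol

First, the molecular formula is C2H7NO (counting implicit H from valence).
  C: 2 × 12.011 = 24.022
  H: 7 × 1.008 = 7.056
  N: 1 × 14.007 = 14.007
  O: 1 × 15.999 = 15.999
Sum: 2×12.011 + 7×1.008 + 1×14.007 + 1×15.999 = 61.084 → 61.08 g/mol.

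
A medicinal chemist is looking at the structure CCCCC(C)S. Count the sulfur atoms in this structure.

Scan the SMILES for S atoms (remember two-letter symbols like Cl and Br are single atoms).
Sulfur count: 1.

1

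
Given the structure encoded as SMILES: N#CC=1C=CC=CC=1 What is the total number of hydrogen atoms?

Walk through each heavy atom and fill implicit hydrogens from standard valence (C 4, N 3, O 2, S 2, halogen 1):
  atom 1: N, bond orders sum to 3 (valence 3) → 0 H
  atom 2: C, bond orders sum to 4 (valence 4) → 0 H
  atom 3: C, bond orders sum to 4 (valence 4) → 0 H
  atom 4: C, bond orders sum to 3 (valence 4) → 1 H
  atom 5: C, bond orders sum to 3 (valence 4) → 1 H
  atom 6: C, bond orders sum to 3 (valence 4) → 1 H
  atom 7: C, bond orders sum to 3 (valence 4) → 1 H
  atom 8: C, bond orders sum to 3 (valence 4) → 1 H
Total hydrogens: 5.

5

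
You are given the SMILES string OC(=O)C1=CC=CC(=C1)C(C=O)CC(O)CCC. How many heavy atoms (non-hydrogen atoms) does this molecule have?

18

Every atom symbol written in the SMILES (organic subset) is one heavy atom; implicit H are not written.
Heavy atoms by element → C:14, O:4.
Total: 18.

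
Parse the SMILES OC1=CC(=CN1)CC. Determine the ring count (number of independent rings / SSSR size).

1

In SMILES, each pair of matching ring-closure digits denotes one ring-closing bond; the number of such bonds equals the number of independent rings.
Ring-closure bonds here: 1.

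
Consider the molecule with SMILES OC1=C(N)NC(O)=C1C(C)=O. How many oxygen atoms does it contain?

3

Scan the SMILES for O atoms (remember two-letter symbols like Cl and Br are single atoms).
Oxygen count: 3.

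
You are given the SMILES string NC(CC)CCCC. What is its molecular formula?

C7H17N

Walk through each heavy atom and fill implicit hydrogens from standard valence (C 4, N 3, O 2, S 2, halogen 1):
  atom 1: N, bond orders sum to 1 (valence 3) → 2 H
  atom 2: C, bond orders sum to 3 (valence 4) → 1 H
  atom 3: C, bond orders sum to 2 (valence 4) → 2 H
  atom 4: C, bond orders sum to 1 (valence 4) → 3 H
  atom 5: C, bond orders sum to 2 (valence 4) → 2 H
  atom 6: C, bond orders sum to 2 (valence 4) → 2 H
  atom 7: C, bond orders sum to 2 (valence 4) → 2 H
  atom 8: C, bond orders sum to 1 (valence 4) → 3 H
Totals → C:7, H:17, N:1.
In Hill order: C7H17N.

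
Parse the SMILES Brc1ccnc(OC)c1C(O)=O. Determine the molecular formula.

Walk through each heavy atom and fill implicit hydrogens from standard valence (C 4, N 3, O 2, S 2, halogen 1); for lowercase aromatic atoms, an aromatic c carries 1 H when it has two neighbours and 0 H with three, and aromatic n carries 0 H:
  atom 1: Br (halogen, monovalent) → 0 H
  atom 2: aromatic c, 3 neighbours → 0 H
  atom 3: aromatic c, 2 neighbours → 1 H
  atom 4: aromatic c, 2 neighbours → 1 H
  atom 5: aromatic n, 2 neighbours → 0 H
  atom 6: aromatic c, 3 neighbours → 0 H
  atom 7: O, bond orders sum to 2 (valence 2) → 0 H
  atom 8: C, bond orders sum to 1 (valence 4) → 3 H
  atom 9: aromatic c, 3 neighbours → 0 H
  atom 10: C, bond orders sum to 4 (valence 4) → 0 H
  atom 11: O, bond orders sum to 1 (valence 2) → 1 H
  atom 12: O, bond orders sum to 2 (valence 2) → 0 H
Totals → C:7, H:6, Br:1, N:1, O:3.

C7H6BrNO3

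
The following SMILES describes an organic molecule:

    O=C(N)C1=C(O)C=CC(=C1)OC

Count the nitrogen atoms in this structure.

1

Scan the SMILES for N atoms (remember two-letter symbols like Cl and Br are single atoms).
Nitrogen count: 1.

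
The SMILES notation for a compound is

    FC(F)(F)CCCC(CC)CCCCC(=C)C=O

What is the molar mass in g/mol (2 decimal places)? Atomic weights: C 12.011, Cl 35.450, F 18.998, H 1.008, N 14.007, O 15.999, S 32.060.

First, the molecular formula is C14H23F3O (counting implicit H from valence).
  C: 14 × 12.011 = 168.154
  F: 3 × 18.998 = 56.994
  H: 23 × 1.008 = 23.184
  O: 1 × 15.999 = 15.999
Sum: 14×12.011 + 3×18.998 + 23×1.008 + 1×15.999 = 264.331 → 264.33 g/mol.

264.33 g/mol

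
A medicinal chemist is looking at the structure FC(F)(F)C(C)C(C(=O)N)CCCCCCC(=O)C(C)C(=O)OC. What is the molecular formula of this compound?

C16H26F3NO4

Walk through each heavy atom and fill implicit hydrogens from standard valence (C 4, N 3, O 2, S 2, halogen 1):
  atom 1: F (halogen, monovalent) → 0 H
  atom 2: C, bond orders sum to 4 (valence 4) → 0 H
  atom 3: F (halogen, monovalent) → 0 H
  atom 4: F (halogen, monovalent) → 0 H
  atom 5: C, bond orders sum to 3 (valence 4) → 1 H
  atom 6: C, bond orders sum to 1 (valence 4) → 3 H
  atom 7: C, bond orders sum to 3 (valence 4) → 1 H
  atom 8: C, bond orders sum to 4 (valence 4) → 0 H
  atom 9: O, bond orders sum to 2 (valence 2) → 0 H
  atom 10: N, bond orders sum to 1 (valence 3) → 2 H
  atom 11: C, bond orders sum to 2 (valence 4) → 2 H
  atom 12: C, bond orders sum to 2 (valence 4) → 2 H
  atom 13: C, bond orders sum to 2 (valence 4) → 2 H
  atom 14: C, bond orders sum to 2 (valence 4) → 2 H
  atom 15: C, bond orders sum to 2 (valence 4) → 2 H
  atom 16: C, bond orders sum to 2 (valence 4) → 2 H
  atom 17: C, bond orders sum to 4 (valence 4) → 0 H
  atom 18: O, bond orders sum to 2 (valence 2) → 0 H
  atom 19: C, bond orders sum to 3 (valence 4) → 1 H
  atom 20: C, bond orders sum to 1 (valence 4) → 3 H
  atom 21: C, bond orders sum to 4 (valence 4) → 0 H
  atom 22: O, bond orders sum to 2 (valence 2) → 0 H
  atom 23: O, bond orders sum to 2 (valence 2) → 0 H
  atom 24: C, bond orders sum to 1 (valence 4) → 3 H
Totals → C:16, H:26, F:3, N:1, O:4.
In Hill order: C16H26F3NO4.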